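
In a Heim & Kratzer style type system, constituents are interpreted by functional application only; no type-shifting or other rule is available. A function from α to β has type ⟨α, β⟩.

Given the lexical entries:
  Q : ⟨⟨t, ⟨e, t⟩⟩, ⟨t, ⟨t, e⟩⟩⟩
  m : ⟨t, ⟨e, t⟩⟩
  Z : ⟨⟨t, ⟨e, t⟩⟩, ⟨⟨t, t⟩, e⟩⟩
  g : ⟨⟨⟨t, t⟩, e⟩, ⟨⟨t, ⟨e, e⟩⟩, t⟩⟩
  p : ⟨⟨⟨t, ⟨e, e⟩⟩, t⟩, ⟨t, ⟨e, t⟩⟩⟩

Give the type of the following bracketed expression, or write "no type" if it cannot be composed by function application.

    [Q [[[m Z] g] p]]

⟨t, ⟨t, e⟩⟩

[m Z]: Z is ⟨⟨t, ⟨e, t⟩⟩, ⟨⟨t, t⟩, e⟩⟩, m is ⟨t, ⟨e, t⟩⟩; result ⟨⟨t, t⟩, e⟩.
[[m Z] g]: g is ⟨⟨⟨t, t⟩, e⟩, ⟨⟨t, ⟨e, e⟩⟩, t⟩⟩, [m Z] is ⟨⟨t, t⟩, e⟩; result ⟨⟨t, ⟨e, e⟩⟩, t⟩.
[[[m Z] g] p]: p is ⟨⟨⟨t, ⟨e, e⟩⟩, t⟩, ⟨t, ⟨e, t⟩⟩⟩, [[m Z] g] is ⟨⟨t, ⟨e, e⟩⟩, t⟩; result ⟨t, ⟨e, t⟩⟩.
[Q [[[m Z] g] p]]: Q is ⟨⟨t, ⟨e, t⟩⟩, ⟨t, ⟨t, e⟩⟩⟩, [[[m Z] g] p] is ⟨t, ⟨e, t⟩⟩; result ⟨t, ⟨t, e⟩⟩.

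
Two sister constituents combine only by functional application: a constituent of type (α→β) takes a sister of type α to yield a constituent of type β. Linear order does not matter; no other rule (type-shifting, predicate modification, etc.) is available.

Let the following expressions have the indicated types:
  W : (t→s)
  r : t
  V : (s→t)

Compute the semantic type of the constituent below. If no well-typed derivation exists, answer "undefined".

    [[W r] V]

t

[W r]: functor W : (t→s), argument r : t; result s.
[[W r] V]: functor V : (s→t), argument [W r] : s; result t.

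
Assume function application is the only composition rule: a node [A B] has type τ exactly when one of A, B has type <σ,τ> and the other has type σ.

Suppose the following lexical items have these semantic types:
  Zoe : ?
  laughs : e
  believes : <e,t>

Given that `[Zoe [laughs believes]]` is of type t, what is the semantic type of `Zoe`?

<t,t>

[Zoe [laughs believes]] must have type t. The sister [laughs believes] has type t; that is not a function onto t, so Zoe must be the functor, of type <t,t>.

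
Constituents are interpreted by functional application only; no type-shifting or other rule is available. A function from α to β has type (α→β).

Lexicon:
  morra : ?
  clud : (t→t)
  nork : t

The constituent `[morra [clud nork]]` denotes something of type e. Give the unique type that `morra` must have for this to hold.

[morra [clud nork]] must have type e. The sister [clud nork] has type t; that is not a function onto e, so morra must be the functor, of type (t→e).

(t→e)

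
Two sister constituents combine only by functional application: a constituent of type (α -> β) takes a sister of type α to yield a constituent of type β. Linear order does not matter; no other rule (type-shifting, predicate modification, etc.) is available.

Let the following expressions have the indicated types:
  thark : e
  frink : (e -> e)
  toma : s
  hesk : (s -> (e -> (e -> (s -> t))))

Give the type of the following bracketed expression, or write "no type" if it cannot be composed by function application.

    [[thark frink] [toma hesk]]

(e -> (s -> t))

[thark frink]: frink is (e -> e), thark is e; result e.
[toma hesk]: hesk is (s -> (e -> (e -> (s -> t)))), toma is s; result (e -> (e -> (s -> t))).
[[thark frink] [toma hesk]]: [toma hesk] is (e -> (e -> (s -> t))), [thark frink] is e; result (e -> (s -> t)).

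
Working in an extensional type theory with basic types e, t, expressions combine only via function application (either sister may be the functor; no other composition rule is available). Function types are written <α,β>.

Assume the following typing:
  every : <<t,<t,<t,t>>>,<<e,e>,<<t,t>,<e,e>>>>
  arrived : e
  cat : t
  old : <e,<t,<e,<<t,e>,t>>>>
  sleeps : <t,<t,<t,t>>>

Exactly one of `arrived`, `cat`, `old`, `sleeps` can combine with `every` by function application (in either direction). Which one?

arrived : e — no; every wants <t,<t,<t,t>>>, and arrived wants nothing (atomic).
cat : t — no; every wants <t,<t,<t,t>>>, and cat wants nothing (atomic).
old : <e,<t,<e,<<t,e>,t>>>> — no; every wants <t,<t,<t,t>>>, and old wants e.
sleeps — combines: every : <<t,<t,<t,t>>>,<<e,e>,<<t,t>,<e,e>>>> takes sleeps : <t,<t,<t,t>>> as argument, giving <<e,e>,<<t,t>,<e,e>>>.

sleeps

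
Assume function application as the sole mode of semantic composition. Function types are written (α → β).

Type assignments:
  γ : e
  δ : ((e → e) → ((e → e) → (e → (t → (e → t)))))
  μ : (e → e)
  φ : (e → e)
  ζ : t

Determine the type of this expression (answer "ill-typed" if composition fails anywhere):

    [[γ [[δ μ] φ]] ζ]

(e → t)

[δ μ] — δ of type ((e → e) → ((e → e) → (e → (t → (e → t))))) combines with μ of type (e → e): type ((e → e) → (e → (t → (e → t)))).
[[δ μ] φ] — [δ μ] of type ((e → e) → (e → (t → (e → t)))) combines with φ of type (e → e): type (e → (t → (e → t))).
[γ [[δ μ] φ]] — [[δ μ] φ] of type (e → (t → (e → t))) combines with γ of type e: type (t → (e → t)).
[[γ [[δ μ] φ]] ζ] — [γ [[δ μ] φ]] of type (t → (e → t)) combines with ζ of type t: type (e → t).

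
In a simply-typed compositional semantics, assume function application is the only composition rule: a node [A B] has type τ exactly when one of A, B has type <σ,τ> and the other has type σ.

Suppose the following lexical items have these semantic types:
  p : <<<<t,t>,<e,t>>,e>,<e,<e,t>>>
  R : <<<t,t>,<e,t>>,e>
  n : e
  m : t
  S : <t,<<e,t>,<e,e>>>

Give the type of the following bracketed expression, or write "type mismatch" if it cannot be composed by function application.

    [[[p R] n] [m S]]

<e,e>

[p R]: <<<<t,t>,<e,t>>,e>,<e,<e,t>>> applied to <<<t,t>,<e,t>>,e> yields <e,<e,t>>.
[[p R] n]: <e,<e,t>> applied to e yields <e,t>.
[m S]: <t,<<e,t>,<e,e>>> applied to t yields <<e,t>,<e,e>>.
[[[p R] n] [m S]]: <<e,t>,<e,e>> applied to <e,t> yields <e,e>.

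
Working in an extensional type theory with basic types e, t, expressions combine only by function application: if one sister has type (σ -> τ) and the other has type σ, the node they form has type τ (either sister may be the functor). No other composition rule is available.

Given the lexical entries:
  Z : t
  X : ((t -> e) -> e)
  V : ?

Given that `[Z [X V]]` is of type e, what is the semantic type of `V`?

At [Z [X V]] (required: e): Z is t, which is not a function with range e; hence [X V] is the functor — type (t -> e).
At [X V] (required: (t -> e)): X is ((t -> e) -> e), which is not a function with range (t -> e); hence V is the functor — type (((t -> e) -> e) -> (t -> e)).

(((t -> e) -> e) -> (t -> e))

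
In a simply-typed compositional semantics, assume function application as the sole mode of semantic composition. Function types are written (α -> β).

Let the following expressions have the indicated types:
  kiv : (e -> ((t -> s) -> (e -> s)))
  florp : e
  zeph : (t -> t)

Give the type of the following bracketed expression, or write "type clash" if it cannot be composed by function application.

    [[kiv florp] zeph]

[kiv florp] — kiv of type (e -> ((t -> s) -> (e -> s))) combines with florp of type e: type ((t -> s) -> (e -> s)).
[[kiv florp] zeph]: ((t -> s) -> (e -> s)) with (t -> t) — neither is a function whose domain matches the other; composition fails here.

type clash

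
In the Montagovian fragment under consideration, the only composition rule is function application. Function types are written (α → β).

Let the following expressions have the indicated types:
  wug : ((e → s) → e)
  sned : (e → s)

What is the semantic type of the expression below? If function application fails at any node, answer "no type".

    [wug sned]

e

[wug sned] — wug of type ((e → s) → e) combines with sned of type (e → s): type e.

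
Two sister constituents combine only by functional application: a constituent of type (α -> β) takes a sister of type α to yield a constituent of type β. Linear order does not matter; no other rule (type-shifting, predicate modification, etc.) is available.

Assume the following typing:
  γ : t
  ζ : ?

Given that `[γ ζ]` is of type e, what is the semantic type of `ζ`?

At [γ ζ] (required: e): γ is t, which is not a function with range e; hence ζ is the functor — type (t -> e).

(t -> e)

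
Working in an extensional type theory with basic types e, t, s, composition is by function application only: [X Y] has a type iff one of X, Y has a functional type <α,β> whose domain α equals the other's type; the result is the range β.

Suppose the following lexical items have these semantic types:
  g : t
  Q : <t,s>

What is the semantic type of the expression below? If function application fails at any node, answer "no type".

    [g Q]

s

[g Q]: Q is <t,s>, g is t; result s.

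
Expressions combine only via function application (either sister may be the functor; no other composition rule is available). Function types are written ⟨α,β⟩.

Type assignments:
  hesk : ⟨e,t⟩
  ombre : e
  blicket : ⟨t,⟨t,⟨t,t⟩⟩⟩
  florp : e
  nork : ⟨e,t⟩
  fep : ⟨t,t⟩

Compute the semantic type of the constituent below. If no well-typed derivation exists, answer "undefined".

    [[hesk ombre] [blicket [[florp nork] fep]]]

⟨t,t⟩

[hesk ombre]: functor hesk : ⟨e,t⟩, argument ombre : e; result t.
[florp nork]: functor nork : ⟨e,t⟩, argument florp : e; result t.
[[florp nork] fep]: functor fep : ⟨t,t⟩, argument [florp nork] : t; result t.
[blicket [[florp nork] fep]]: functor blicket : ⟨t,⟨t,⟨t,t⟩⟩⟩, argument [[florp nork] fep] : t; result ⟨t,⟨t,t⟩⟩.
[[hesk ombre] [blicket [[florp nork] fep]]]: functor [blicket [[florp nork] fep]] : ⟨t,⟨t,t⟩⟩, argument [hesk ombre] : t; result ⟨t,t⟩.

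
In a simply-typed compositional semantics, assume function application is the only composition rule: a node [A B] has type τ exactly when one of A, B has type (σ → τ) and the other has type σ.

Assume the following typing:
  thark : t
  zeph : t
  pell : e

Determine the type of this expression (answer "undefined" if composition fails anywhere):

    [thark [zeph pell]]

undefined

At [zeph pell]: neither t nor e can take the other as argument; the node is ill-typed.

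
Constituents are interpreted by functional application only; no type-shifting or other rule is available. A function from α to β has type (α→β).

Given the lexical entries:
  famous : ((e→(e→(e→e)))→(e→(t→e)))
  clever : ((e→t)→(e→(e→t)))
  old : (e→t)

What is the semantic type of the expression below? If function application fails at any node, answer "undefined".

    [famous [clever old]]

undefined

[clever old]: clever is ((e→t)→(e→(e→t))), old is (e→t); result (e→(e→t)).
At [famous [clever old]]: neither ((e→(e→(e→e)))→(e→(t→e))) nor (e→(e→t)) can take the other as argument; the node is ill-typed.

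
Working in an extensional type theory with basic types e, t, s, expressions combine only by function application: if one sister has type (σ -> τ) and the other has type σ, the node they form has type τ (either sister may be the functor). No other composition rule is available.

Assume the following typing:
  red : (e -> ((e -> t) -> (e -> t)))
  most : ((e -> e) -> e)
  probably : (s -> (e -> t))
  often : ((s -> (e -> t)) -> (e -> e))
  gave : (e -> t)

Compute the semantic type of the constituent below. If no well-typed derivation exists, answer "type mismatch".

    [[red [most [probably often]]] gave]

At [probably often], often : ((s -> (e -> t)) -> (e -> e)) takes probably : (s -> (e -> t)), giving (e -> e).
At [most [probably often]], most : ((e -> e) -> e) takes [probably often] : (e -> e), giving e.
At [red [most [probably often]]], red : (e -> ((e -> t) -> (e -> t))) takes [most [probably often]] : e, giving ((e -> t) -> (e -> t)).
At [[red [most [probably often]]] gave], [red [most [probably often]]] : ((e -> t) -> (e -> t)) takes gave : (e -> t), giving (e -> t).

(e -> t)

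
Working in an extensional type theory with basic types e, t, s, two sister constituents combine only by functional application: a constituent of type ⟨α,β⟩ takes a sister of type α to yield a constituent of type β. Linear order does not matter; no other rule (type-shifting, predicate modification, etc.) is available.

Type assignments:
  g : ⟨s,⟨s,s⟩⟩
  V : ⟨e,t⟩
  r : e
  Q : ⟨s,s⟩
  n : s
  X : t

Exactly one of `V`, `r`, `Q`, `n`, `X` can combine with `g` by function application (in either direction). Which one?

V : ⟨e,t⟩ — neither side's domain matches the other.
r : e — neither side's domain matches the other.
Q : ⟨s,s⟩ — neither side's domain matches the other.
n — combines: g : ⟨s,⟨s,s⟩⟩ takes n : s as argument, giving ⟨s,s⟩.
X : t — neither side's domain matches the other.

n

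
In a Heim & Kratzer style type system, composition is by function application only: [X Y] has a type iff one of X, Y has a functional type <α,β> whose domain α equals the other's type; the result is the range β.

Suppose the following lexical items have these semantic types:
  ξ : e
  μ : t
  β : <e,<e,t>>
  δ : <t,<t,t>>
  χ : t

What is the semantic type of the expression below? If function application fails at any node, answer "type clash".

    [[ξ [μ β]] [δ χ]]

type clash

At [μ β]: neither t nor <e,<e,t>> can take the other as argument; the node is ill-typed.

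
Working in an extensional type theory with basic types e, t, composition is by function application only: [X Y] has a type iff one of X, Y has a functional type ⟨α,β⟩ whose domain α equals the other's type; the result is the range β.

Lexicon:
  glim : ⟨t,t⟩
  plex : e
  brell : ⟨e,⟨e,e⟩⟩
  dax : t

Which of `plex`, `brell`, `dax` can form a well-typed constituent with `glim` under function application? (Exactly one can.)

plex : e — glim needs t; plex needs nothing (atomic); neither fits.
brell : ⟨e,⟨e,e⟩⟩ — glim needs t; brell needs e; neither fits.
dax — combines: glim : ⟨t,t⟩ takes dax : t as argument, giving t.

dax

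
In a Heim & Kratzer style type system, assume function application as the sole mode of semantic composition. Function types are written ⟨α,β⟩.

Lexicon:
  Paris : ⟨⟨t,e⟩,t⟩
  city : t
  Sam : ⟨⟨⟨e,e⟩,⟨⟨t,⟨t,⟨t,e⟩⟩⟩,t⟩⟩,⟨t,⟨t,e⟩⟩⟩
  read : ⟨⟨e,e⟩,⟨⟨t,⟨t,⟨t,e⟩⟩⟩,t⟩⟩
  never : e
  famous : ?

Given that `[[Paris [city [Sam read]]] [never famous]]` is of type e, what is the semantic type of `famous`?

⟨e,⟨t,e⟩⟩

At [[Paris [city [Sam read]]] [never famous]] (required: e): [Paris [city [Sam read]]] is t, which is not a function with range e; hence [never famous] is the functor — type ⟨t,e⟩.
At [never famous] (required: ⟨t,e⟩): never is e, which is not a function with range ⟨t,e⟩; hence famous is the functor — type ⟨e,⟨t,e⟩⟩.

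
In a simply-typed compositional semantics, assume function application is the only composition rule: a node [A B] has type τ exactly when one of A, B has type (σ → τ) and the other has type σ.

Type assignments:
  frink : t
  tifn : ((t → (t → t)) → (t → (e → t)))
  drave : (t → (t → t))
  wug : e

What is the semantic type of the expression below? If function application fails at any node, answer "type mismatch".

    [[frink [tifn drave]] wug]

[tifn drave]: tifn is ((t → (t → t)) → (t → (e → t))), drave is (t → (t → t)); result (t → (e → t)).
[frink [tifn drave]]: [tifn drave] is (t → (e → t)), frink is t; result (e → t).
[[frink [tifn drave]] wug]: [frink [tifn drave]] is (e → t), wug is e; result t.

t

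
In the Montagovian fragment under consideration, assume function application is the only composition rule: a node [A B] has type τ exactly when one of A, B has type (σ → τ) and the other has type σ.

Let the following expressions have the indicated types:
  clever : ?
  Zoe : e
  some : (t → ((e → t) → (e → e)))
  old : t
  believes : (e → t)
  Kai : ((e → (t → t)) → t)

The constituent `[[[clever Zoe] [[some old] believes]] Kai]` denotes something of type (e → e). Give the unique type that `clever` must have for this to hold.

(e → ((e → e) → (((e → (t → t)) → t) → (e → e))))

[[[clever Zoe] [[some old] believes]] Kai] is required to be (e → e). Kai : ((e → (t → t)) → t) cannot yield (e → e) as functor, so [[clever Zoe] [[some old] believes]] : (((e → (t → t)) → t) → (e → e)).
[[clever Zoe] [[some old] believes]] is required to be (((e → (t → t)) → t) → (e → e)). [[some old] believes] : (e → e) cannot yield (((e → (t → t)) → t) → (e → e)) as functor, so [clever Zoe] : ((e → e) → (((e → (t → t)) → t) → (e → e))).
[clever Zoe] is required to be ((e → e) → (((e → (t → t)) → t) → (e → e))). Zoe : e cannot yield ((e → e) → (((e → (t → t)) → t) → (e → e))) as functor, so clever : (e → ((e → e) → (((e → (t → t)) → t) → (e → e)))).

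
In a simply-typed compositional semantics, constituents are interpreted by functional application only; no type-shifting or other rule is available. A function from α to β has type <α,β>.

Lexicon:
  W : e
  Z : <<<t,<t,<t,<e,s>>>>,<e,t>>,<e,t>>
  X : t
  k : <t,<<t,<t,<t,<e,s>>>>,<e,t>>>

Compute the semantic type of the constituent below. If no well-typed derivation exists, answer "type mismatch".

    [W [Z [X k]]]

t

[X k] — k of type <t,<<t,<t,<t,<e,s>>>>,<e,t>>> combines with X of type t: type <<t,<t,<t,<e,s>>>>,<e,t>>.
[Z [X k]] — Z of type <<<t,<t,<t,<e,s>>>>,<e,t>>,<e,t>> combines with [X k] of type <<t,<t,<t,<e,s>>>>,<e,t>>: type <e,t>.
[W [Z [X k]]] — [Z [X k]] of type <e,t> combines with W of type e: type t.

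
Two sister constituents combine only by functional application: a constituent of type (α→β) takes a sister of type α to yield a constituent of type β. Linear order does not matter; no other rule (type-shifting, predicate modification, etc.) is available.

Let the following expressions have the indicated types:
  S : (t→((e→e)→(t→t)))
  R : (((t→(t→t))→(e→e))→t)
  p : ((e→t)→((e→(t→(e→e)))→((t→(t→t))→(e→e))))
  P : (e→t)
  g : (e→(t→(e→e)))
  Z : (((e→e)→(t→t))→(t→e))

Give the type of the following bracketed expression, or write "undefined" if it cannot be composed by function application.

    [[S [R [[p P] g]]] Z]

[p P] — p of type ((e→t)→((e→(t→(e→e)))→((t→(t→t))→(e→e)))) combines with P of type (e→t): type ((e→(t→(e→e)))→((t→(t→t))→(e→e))).
[[p P] g] — [p P] of type ((e→(t→(e→e)))→((t→(t→t))→(e→e))) combines with g of type (e→(t→(e→e))): type ((t→(t→t))→(e→e)).
[R [[p P] g]] — R of type (((t→(t→t))→(e→e))→t) combines with [[p P] g] of type ((t→(t→t))→(e→e)): type t.
[S [R [[p P] g]]] — S of type (t→((e→e)→(t→t))) combines with [R [[p P] g]] of type t: type ((e→e)→(t→t)).
[[S [R [[p P] g]]] Z] — Z of type (((e→e)→(t→t))→(t→e)) combines with [S [R [[p P] g]]] of type ((e→e)→(t→t)): type (t→e).

(t→e)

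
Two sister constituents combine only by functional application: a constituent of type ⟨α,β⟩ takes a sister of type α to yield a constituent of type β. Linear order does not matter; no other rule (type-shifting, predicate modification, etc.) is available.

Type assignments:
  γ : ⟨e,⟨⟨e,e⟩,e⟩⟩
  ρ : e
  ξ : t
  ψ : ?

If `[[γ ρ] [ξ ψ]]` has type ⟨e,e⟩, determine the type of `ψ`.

For [[γ ρ] [ξ ψ]] to have type ⟨e,e⟩ with [γ ρ] of type ⟨⟨e,e⟩,e⟩, [ξ ψ] must be the function: [ξ ψ] : ⟨⟨⟨e,e⟩,e⟩,⟨e,e⟩⟩.
For [ξ ψ] to have type ⟨⟨⟨e,e⟩,e⟩,⟨e,e⟩⟩ with ξ of type t, ψ must be the function: ψ : ⟨t,⟨⟨⟨e,e⟩,e⟩,⟨e,e⟩⟩⟩.

⟨t,⟨⟨⟨e,e⟩,e⟩,⟨e,e⟩⟩⟩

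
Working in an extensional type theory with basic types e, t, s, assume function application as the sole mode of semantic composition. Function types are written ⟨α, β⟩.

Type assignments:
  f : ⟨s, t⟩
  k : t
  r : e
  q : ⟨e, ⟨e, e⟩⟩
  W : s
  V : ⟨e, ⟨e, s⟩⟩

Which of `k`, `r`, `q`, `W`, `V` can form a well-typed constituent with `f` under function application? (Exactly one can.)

k : t — no; f wants s, and k wants nothing (atomic).
r : e — no; f wants s, and r wants nothing (atomic).
q : ⟨e, ⟨e, e⟩⟩ — no; f wants s, and q wants e.
W — combines: f : ⟨s, t⟩ takes W : s as argument, giving t.
V : ⟨e, ⟨e, s⟩⟩ — no; f wants s, and V wants e.

W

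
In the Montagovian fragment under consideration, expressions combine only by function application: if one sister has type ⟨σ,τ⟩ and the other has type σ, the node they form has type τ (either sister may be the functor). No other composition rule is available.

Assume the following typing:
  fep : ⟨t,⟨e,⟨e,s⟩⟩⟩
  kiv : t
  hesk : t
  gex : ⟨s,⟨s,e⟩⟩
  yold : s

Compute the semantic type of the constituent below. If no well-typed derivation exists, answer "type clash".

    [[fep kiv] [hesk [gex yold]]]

type clash

[fep kiv]: ⟨t,⟨e,⟨e,s⟩⟩⟩ applied to t yields ⟨e,⟨e,s⟩⟩.
[gex yold]: ⟨s,⟨s,e⟩⟩ applied to s yields ⟨s,e⟩.
At [hesk [gex yold]]: neither t nor ⟨s,e⟩ can take the other as argument; the node is ill-typed.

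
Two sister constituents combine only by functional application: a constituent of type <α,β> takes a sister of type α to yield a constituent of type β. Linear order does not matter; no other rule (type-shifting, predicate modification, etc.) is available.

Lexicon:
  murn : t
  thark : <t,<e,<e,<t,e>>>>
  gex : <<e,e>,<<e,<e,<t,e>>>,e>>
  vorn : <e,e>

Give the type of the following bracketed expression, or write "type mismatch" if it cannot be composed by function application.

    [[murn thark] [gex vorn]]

[murn thark]: functor thark : <t,<e,<e,<t,e>>>>, argument murn : t; result <e,<e,<t,e>>>.
[gex vorn]: functor gex : <<e,e>,<<e,<e,<t,e>>>,e>>, argument vorn : <e,e>; result <<e,<e,<t,e>>>,e>.
[[murn thark] [gex vorn]]: functor [gex vorn] : <<e,<e,<t,e>>>,e>, argument [murn thark] : <e,<e,<t,e>>>; result e.

e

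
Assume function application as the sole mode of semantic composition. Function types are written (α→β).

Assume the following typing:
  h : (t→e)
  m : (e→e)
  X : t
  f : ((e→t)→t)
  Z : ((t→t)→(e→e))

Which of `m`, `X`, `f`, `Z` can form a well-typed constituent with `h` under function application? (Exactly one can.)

m : (e→e) — h needs t; m needs e; neither fits.
X — combines: h : (t→e) takes X : t as argument, giving e.
f : ((e→t)→t) — h needs t; f needs (e→t); neither fits.
Z : ((t→t)→(e→e)) — h needs t; Z needs (t→t); neither fits.

X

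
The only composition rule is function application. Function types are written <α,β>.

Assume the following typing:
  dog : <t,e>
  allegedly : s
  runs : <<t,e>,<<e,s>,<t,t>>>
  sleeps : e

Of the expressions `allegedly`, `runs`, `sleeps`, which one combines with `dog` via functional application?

runs

allegedly : s — no; dog wants t, and allegedly wants nothing (atomic).
runs — combines: runs : <<t,e>,<<e,s>,<t,t>>> takes dog : <t,e> as argument, giving <<e,s>,<t,t>>.
sleeps : e — no; dog wants t, and sleeps wants nothing (atomic).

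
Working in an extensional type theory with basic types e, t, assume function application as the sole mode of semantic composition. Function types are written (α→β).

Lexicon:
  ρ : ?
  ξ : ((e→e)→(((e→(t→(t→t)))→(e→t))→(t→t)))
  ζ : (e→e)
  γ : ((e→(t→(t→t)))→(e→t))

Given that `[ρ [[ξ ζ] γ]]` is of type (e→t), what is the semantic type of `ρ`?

((t→t)→(e→t))

For [ρ [[ξ ζ] γ]] to have type (e→t) with [[ξ ζ] γ] of type (t→t), ρ must be the function: ρ : ((t→t)→(e→t)).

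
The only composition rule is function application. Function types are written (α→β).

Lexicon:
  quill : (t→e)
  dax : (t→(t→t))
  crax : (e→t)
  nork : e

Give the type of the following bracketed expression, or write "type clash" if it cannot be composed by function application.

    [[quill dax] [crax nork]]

type clash

[quill dax]: (t→e) with (t→(t→t)) — neither is a function whose domain matches the other; composition fails here.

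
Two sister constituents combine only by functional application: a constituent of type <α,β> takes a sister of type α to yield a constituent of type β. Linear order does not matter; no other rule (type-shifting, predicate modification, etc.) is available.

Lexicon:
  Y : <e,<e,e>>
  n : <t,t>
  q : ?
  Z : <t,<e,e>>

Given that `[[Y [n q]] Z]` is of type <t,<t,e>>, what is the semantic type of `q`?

[[Y [n q]] Z] is required to be <t,<t,e>>. Z : <t,<e,e>> cannot yield <t,<t,e>> as functor, so [Y [n q]] : <<t,<e,e>>,<t,<t,e>>>.
[Y [n q]] is required to be <<t,<e,e>>,<t,<t,e>>>. Y : <e,<e,e>> cannot yield <<t,<e,e>>,<t,<t,e>>> as functor, so [n q] : <<e,<e,e>>,<<t,<e,e>>,<t,<t,e>>>>.
[n q] is required to be <<e,<e,e>>,<<t,<e,e>>,<t,<t,e>>>>. n : <t,t> cannot yield <<e,<e,e>>,<<t,<e,e>>,<t,<t,e>>>> as functor, so q : <<t,t>,<<e,<e,e>>,<<t,<e,e>>,<t,<t,e>>>>>.

<<t,t>,<<e,<e,e>>,<<t,<e,e>>,<t,<t,e>>>>>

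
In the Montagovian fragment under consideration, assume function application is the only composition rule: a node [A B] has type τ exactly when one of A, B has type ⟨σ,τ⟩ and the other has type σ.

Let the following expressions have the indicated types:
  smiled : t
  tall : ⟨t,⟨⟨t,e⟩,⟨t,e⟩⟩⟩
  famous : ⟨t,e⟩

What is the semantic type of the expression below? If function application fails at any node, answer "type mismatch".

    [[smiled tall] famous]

⟨t,e⟩

[smiled tall]: tall is ⟨t,⟨⟨t,e⟩,⟨t,e⟩⟩⟩, smiled is t; result ⟨⟨t,e⟩,⟨t,e⟩⟩.
[[smiled tall] famous]: [smiled tall] is ⟨⟨t,e⟩,⟨t,e⟩⟩, famous is ⟨t,e⟩; result ⟨t,e⟩.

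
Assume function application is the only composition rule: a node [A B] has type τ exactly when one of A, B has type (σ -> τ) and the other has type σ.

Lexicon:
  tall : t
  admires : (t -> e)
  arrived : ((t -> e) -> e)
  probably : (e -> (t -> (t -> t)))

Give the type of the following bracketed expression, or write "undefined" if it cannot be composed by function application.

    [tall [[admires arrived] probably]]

(t -> t)

[admires arrived] — arrived of type ((t -> e) -> e) combines with admires of type (t -> e): type e.
[[admires arrived] probably] — probably of type (e -> (t -> (t -> t))) combines with [admires arrived] of type e: type (t -> (t -> t)).
[tall [[admires arrived] probably]] — [[admires arrived] probably] of type (t -> (t -> t)) combines with tall of type t: type (t -> t).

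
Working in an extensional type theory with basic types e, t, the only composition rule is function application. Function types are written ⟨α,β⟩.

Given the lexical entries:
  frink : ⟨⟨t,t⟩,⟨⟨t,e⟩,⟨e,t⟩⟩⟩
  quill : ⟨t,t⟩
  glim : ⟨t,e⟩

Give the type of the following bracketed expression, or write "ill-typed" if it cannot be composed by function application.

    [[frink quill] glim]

At [frink quill], frink : ⟨⟨t,t⟩,⟨⟨t,e⟩,⟨e,t⟩⟩⟩ takes quill : ⟨t,t⟩, giving ⟨⟨t,e⟩,⟨e,t⟩⟩.
At [[frink quill] glim], [frink quill] : ⟨⟨t,e⟩,⟨e,t⟩⟩ takes glim : ⟨t,e⟩, giving ⟨e,t⟩.

⟨e,t⟩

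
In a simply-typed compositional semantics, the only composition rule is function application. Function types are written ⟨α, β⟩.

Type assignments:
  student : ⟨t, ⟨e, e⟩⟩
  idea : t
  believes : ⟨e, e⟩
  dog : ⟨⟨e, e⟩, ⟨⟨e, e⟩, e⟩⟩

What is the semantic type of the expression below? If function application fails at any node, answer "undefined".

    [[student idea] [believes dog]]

[student idea] — student of type ⟨t, ⟨e, e⟩⟩ combines with idea of type t: type ⟨e, e⟩.
[believes dog] — dog of type ⟨⟨e, e⟩, ⟨⟨e, e⟩, e⟩⟩ combines with believes of type ⟨e, e⟩: type ⟨⟨e, e⟩, e⟩.
[[student idea] [believes dog]] — [believes dog] of type ⟨⟨e, e⟩, e⟩ combines with [student idea] of type ⟨e, e⟩: type e.

e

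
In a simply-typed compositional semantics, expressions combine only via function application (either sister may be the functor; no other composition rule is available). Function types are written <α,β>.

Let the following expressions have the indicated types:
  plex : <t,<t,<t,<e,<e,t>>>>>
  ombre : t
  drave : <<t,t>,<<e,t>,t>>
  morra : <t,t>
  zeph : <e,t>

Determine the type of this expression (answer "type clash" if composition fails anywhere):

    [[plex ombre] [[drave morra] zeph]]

<t,<e,<e,t>>>

At [plex ombre], plex : <t,<t,<t,<e,<e,t>>>>> takes ombre : t, giving <t,<t,<e,<e,t>>>>.
At [drave morra], drave : <<t,t>,<<e,t>,t>> takes morra : <t,t>, giving <<e,t>,t>.
At [[drave morra] zeph], [drave morra] : <<e,t>,t> takes zeph : <e,t>, giving t.
At [[plex ombre] [[drave morra] zeph]], [plex ombre] : <t,<t,<e,<e,t>>>> takes [[drave morra] zeph] : t, giving <t,<e,<e,t>>>.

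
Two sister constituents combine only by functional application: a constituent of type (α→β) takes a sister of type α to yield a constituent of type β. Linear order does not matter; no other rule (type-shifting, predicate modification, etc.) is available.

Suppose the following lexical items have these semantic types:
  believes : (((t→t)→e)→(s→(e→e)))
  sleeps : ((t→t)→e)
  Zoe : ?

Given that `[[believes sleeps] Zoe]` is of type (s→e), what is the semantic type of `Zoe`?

((s→(e→e))→(s→e))

At [[believes sleeps] Zoe] (required: (s→e)): [believes sleeps] is (s→(e→e)), which is not a function with range (s→e); hence Zoe is the functor — type ((s→(e→e))→(s→e)).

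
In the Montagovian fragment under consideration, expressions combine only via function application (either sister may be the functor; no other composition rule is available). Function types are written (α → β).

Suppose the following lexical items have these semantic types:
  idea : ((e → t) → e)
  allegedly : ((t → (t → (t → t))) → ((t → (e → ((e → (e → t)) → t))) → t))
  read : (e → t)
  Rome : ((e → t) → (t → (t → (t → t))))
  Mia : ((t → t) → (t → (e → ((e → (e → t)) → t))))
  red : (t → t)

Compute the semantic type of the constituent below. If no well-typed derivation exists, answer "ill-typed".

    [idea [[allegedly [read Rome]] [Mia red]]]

[read Rome]: ((e → t) → (t → (t → (t → t)))) applied to (e → t) yields (t → (t → (t → t))).
[allegedly [read Rome]]: ((t → (t → (t → t))) → ((t → (e → ((e → (e → t)) → t))) → t)) applied to (t → (t → (t → t))) yields ((t → (e → ((e → (e → t)) → t))) → t).
[Mia red]: ((t → t) → (t → (e → ((e → (e → t)) → t)))) applied to (t → t) yields (t → (e → ((e → (e → t)) → t))).
[[allegedly [read Rome]] [Mia red]]: ((t → (e → ((e → (e → t)) → t))) → t) applied to (t → (e → ((e → (e → t)) → t))) yields t.
[idea [[allegedly [read Rome]] [Mia red]]]: ((e → t) → e) with t — neither is a function whose domain matches the other; composition fails here.

ill-typed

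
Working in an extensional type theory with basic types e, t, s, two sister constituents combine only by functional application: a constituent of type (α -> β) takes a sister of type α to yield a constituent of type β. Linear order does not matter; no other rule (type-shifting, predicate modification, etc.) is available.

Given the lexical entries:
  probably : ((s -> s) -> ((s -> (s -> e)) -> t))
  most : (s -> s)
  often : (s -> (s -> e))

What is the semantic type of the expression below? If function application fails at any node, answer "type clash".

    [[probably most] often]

t

[probably most] — probably of type ((s -> s) -> ((s -> (s -> e)) -> t)) combines with most of type (s -> s): type ((s -> (s -> e)) -> t).
[[probably most] often] — [probably most] of type ((s -> (s -> e)) -> t) combines with often of type (s -> (s -> e)): type t.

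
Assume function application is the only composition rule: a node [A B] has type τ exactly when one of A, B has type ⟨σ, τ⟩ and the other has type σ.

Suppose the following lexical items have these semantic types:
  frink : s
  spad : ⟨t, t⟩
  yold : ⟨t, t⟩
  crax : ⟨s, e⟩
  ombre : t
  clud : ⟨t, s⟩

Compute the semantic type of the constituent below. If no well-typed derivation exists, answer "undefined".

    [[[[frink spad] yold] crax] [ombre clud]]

At [frink spad]: neither s nor ⟨t, t⟩ can take the other as argument; the node is ill-typed.

undefined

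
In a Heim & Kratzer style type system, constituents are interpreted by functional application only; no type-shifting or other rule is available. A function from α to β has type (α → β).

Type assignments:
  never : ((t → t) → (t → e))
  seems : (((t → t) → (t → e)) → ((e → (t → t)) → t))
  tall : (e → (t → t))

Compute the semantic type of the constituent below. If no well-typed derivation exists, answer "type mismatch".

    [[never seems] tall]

At [never seems], seems : (((t → t) → (t → e)) → ((e → (t → t)) → t)) takes never : ((t → t) → (t → e)), giving ((e → (t → t)) → t).
At [[never seems] tall], [never seems] : ((e → (t → t)) → t) takes tall : (e → (t → t)), giving t.

t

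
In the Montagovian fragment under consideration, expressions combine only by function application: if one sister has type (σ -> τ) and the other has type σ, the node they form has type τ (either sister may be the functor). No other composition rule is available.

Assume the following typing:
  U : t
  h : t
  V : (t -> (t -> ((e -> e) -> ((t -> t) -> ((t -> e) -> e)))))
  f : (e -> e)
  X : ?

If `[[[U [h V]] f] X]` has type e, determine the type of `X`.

[[[U [h V]] f] X] is required to be e. [[U [h V]] f] : ((t -> t) -> ((t -> e) -> e)) cannot yield e as functor, so X : (((t -> t) -> ((t -> e) -> e)) -> e).

(((t -> t) -> ((t -> e) -> e)) -> e)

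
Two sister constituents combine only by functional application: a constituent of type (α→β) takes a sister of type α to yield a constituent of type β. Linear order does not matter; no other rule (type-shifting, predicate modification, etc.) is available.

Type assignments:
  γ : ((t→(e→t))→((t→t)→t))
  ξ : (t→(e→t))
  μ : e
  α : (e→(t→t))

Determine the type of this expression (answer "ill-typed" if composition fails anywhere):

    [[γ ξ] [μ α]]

t

[γ ξ]: γ is ((t→(e→t))→((t→t)→t)), ξ is (t→(e→t)); result ((t→t)→t).
[μ α]: α is (e→(t→t)), μ is e; result (t→t).
[[γ ξ] [μ α]]: [γ ξ] is ((t→t)→t), [μ α] is (t→t); result t.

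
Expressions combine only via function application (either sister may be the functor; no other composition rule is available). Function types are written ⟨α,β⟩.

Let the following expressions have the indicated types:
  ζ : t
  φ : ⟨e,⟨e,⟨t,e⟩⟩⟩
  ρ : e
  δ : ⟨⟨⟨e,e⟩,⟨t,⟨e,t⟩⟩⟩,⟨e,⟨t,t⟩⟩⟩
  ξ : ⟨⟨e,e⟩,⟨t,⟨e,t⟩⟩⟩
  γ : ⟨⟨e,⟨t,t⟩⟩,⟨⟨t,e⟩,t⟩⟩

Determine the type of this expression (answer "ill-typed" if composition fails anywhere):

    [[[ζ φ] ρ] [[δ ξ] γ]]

ill-typed

[ζ φ]: t and ⟨e,⟨e,⟨t,e⟩⟩⟩ cannot combine by function application — type clash.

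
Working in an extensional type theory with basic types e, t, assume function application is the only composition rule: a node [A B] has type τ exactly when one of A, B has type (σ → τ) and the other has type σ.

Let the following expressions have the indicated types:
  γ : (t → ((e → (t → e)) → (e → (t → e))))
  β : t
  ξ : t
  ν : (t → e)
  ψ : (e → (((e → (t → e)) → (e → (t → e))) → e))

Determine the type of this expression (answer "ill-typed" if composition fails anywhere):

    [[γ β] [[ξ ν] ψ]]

[γ β] — γ of type (t → ((e → (t → e)) → (e → (t → e)))) combines with β of type t: type ((e → (t → e)) → (e → (t → e))).
[ξ ν] — ν of type (t → e) combines with ξ of type t: type e.
[[ξ ν] ψ] — ψ of type (e → (((e → (t → e)) → (e → (t → e))) → e)) combines with [ξ ν] of type e: type (((e → (t → e)) → (e → (t → e))) → e).
[[γ β] [[ξ ν] ψ]] — [[ξ ν] ψ] of type (((e → (t → e)) → (e → (t → e))) → e) combines with [γ β] of type ((e → (t → e)) → (e → (t → e))): type e.

e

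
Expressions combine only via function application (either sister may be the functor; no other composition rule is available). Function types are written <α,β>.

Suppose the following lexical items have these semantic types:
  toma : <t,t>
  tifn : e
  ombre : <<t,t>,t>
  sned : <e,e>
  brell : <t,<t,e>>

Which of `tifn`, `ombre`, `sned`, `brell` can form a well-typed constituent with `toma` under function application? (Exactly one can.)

ombre

tifn : e — no; toma wants t, and tifn wants nothing (atomic).
ombre — combines: ombre : <<t,t>,t> takes toma : <t,t> as argument, giving t.
sned : <e,e> — no; toma wants t, and sned wants e.
brell : <t,<t,e>> — no; toma wants t, and brell wants t.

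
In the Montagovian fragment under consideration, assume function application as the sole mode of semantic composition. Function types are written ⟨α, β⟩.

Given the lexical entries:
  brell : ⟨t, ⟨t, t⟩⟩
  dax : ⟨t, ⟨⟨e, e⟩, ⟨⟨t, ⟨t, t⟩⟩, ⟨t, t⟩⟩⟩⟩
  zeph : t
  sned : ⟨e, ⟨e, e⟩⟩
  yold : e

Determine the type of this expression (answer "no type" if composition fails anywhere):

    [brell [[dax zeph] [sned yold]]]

⟨t, t⟩

[dax zeph]: dax is ⟨t, ⟨⟨e, e⟩, ⟨⟨t, ⟨t, t⟩⟩, ⟨t, t⟩⟩⟩⟩, zeph is t; result ⟨⟨e, e⟩, ⟨⟨t, ⟨t, t⟩⟩, ⟨t, t⟩⟩⟩.
[sned yold]: sned is ⟨e, ⟨e, e⟩⟩, yold is e; result ⟨e, e⟩.
[[dax zeph] [sned yold]]: [dax zeph] is ⟨⟨e, e⟩, ⟨⟨t, ⟨t, t⟩⟩, ⟨t, t⟩⟩⟩, [sned yold] is ⟨e, e⟩; result ⟨⟨t, ⟨t, t⟩⟩, ⟨t, t⟩⟩.
[brell [[dax zeph] [sned yold]]]: [[dax zeph] [sned yold]] is ⟨⟨t, ⟨t, t⟩⟩, ⟨t, t⟩⟩, brell is ⟨t, ⟨t, t⟩⟩; result ⟨t, t⟩.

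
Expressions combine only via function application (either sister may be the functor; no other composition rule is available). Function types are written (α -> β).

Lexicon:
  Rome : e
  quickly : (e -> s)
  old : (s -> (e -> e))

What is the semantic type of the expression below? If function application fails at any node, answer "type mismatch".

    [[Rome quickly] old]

At [Rome quickly], quickly : (e -> s) takes Rome : e, giving s.
At [[Rome quickly] old], old : (s -> (e -> e)) takes [Rome quickly] : s, giving (e -> e).

(e -> e)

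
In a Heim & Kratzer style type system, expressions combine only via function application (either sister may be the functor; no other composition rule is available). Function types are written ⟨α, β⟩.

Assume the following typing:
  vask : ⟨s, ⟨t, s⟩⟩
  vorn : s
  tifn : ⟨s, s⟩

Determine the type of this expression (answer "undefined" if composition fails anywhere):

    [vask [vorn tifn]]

⟨t, s⟩

[vorn tifn]: functor tifn : ⟨s, s⟩, argument vorn : s; result s.
[vask [vorn tifn]]: functor vask : ⟨s, ⟨t, s⟩⟩, argument [vorn tifn] : s; result ⟨t, s⟩.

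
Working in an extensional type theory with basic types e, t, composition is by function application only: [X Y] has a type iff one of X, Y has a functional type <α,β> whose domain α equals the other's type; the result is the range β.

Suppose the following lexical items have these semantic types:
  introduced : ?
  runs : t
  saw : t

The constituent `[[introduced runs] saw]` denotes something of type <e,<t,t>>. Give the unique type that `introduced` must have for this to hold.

[[introduced runs] saw] is required to be <e,<t,t>>. saw : t cannot yield <e,<t,t>> as functor, so [introduced runs] : <t,<e,<t,t>>>.
[introduced runs] is required to be <t,<e,<t,t>>>. runs : t cannot yield <t,<e,<t,t>>> as functor, so introduced : <t,<t,<e,<t,t>>>>.

<t,<t,<e,<t,t>>>>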